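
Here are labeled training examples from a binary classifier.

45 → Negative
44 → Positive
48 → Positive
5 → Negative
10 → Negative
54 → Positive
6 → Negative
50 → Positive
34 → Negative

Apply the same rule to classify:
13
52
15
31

Negative, Positive, Negative, Negative

The classifier is using: even AND at least 44.
13: 13 is odd, 13 < 44 — does not fit, so Negative.
52: 52 is even, 52 ≥ 44 — passes, so Positive.
15: 15 is odd, 15 < 44 — does not fit, so Negative.
31: 31 is odd, 31 < 44 — does not fit, so Negative.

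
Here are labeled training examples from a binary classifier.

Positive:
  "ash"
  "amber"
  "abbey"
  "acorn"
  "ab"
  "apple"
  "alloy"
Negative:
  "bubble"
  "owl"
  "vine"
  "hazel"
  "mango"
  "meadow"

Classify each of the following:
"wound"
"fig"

Negative, Negative

Checking candidate rules against both groups, what survives is: starts with 'a'.
Negative: "wound", since starts with 'w'.
Negative: "fig", since starts with 'f'.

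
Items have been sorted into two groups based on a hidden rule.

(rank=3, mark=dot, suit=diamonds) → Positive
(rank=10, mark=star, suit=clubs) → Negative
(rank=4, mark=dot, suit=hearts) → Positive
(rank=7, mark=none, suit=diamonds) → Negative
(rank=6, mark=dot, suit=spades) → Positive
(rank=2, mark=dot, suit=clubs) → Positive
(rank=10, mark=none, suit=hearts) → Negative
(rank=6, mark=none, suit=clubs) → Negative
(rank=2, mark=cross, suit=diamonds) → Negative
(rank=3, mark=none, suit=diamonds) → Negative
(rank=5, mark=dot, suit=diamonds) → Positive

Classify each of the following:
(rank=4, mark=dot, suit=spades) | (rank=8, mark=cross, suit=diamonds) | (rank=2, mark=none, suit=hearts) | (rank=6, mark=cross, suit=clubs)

Positive, Negative, Negative, Negative

Comparing the two groups points to one rule — mark is dot.
(rank=4, mark=dot, suit=spades): Positive (mark is dot).
(rank=8, mark=cross, suit=diamonds): Negative (mark is cross).
(rank=2, mark=none, suit=hearts): Negative (mark is none).
(rank=6, mark=cross, suit=clubs): Negative (mark is cross).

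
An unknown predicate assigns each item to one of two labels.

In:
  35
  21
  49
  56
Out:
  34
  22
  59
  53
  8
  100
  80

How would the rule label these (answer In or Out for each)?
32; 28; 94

The classifier is using: multiple of 7.
32: Out (32 = 7·4 + 4). 28: In (28 = 7·4). 94: Out (94 = 7·13 + 3).

Out, In, Out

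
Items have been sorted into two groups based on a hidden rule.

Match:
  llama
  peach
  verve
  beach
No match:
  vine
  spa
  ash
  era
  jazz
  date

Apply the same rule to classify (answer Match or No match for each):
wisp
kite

No match, No match

The classifier is using: length 5.
wisp: length 4, doesn't match → No match. kite: length 4, doesn't match → No match.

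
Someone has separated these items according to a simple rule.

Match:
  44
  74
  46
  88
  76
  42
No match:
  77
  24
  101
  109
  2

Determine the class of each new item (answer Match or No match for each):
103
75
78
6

No match, No match, Match, No match

All 'Match' examples share one property — even AND at least 42 — and every 'No match' example lacks it.
103: No match (103 is odd, 103 ≥ 42).
75: No match (75 is odd, 75 ≥ 42).
78: Match (78 is even, 78 ≥ 42).
6: No match (6 is even, 6 < 42).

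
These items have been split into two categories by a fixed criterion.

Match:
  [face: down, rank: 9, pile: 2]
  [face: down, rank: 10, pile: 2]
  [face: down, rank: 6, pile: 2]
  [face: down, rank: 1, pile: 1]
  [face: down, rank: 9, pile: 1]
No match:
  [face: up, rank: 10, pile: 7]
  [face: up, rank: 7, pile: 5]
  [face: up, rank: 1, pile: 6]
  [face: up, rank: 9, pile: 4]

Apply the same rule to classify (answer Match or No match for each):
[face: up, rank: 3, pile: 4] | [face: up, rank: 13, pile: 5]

All 'Match' examples share one property — face is down — and every 'No match' example lacks it.
[face: up, rank: 3, pile: 4] → face is up → No match. [face: up, rank: 13, pile: 5] → face is up → No match.

No match, No match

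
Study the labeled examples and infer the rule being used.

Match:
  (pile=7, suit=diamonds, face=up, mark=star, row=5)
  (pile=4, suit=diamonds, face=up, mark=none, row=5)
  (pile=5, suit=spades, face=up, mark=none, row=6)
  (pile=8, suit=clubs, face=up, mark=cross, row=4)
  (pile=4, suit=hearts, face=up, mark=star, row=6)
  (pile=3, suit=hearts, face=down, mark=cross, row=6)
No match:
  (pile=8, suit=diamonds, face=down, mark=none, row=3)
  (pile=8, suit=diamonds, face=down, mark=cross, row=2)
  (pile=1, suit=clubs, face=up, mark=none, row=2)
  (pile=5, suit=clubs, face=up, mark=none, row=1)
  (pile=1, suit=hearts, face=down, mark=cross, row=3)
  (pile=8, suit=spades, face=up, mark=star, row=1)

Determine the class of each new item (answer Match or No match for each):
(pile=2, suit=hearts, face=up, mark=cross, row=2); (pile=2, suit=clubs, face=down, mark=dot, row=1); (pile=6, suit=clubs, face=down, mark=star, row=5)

No match, No match, Match

The simplest hypothesis consistent with all the labels is: row ≥ 4.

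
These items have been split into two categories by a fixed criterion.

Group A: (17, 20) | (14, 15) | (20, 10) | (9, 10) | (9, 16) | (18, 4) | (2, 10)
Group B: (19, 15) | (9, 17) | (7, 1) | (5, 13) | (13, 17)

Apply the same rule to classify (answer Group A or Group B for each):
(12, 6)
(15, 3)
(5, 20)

The simplest hypothesis consistent with all the labels is: product is even.
(12, 6): 12·6 = 72 — qualifies, so Group A. (15, 3): 15·3 = 45 — lacks this property, so Group B. (5, 20): 5·20 = 100 — qualifies, so Group A.

Group A, Group B, Group A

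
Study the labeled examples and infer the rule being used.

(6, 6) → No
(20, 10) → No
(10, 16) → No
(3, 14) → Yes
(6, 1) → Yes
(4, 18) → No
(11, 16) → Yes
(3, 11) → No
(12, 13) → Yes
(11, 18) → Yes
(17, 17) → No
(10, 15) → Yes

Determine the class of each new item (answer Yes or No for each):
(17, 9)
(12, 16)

The common property of the 'Yes' items is: sum is odd. No 'No' item has it.
(17, 9): No (17+9 = 26).
(12, 16): No (12+16 = 28).

No, No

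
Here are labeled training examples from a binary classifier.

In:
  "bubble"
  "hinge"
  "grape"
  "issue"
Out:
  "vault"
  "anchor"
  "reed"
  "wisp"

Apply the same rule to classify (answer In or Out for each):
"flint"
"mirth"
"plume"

Rule: ends with 'e'. This holds for each 'In' example and fails for each 'Out' one.
"flint" — ends with 't', hence Out.
"mirth" — ends with 'h', hence Out.
"plume" — ends with 'e', hence In.

Out, Out, In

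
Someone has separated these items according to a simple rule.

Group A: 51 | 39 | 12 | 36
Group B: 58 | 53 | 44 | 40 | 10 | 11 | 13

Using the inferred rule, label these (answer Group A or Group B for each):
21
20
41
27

Group A, Group B, Group B, Group A

'Group A' ⟺ multiple of 3.
21 — 21 = 3·7, hence Group A. 20 — 20 = 3·6 + 2, hence Group B. 41 — 41 = 3·13 + 2, hence Group B. 27 — 27 = 3·9, hence Group A.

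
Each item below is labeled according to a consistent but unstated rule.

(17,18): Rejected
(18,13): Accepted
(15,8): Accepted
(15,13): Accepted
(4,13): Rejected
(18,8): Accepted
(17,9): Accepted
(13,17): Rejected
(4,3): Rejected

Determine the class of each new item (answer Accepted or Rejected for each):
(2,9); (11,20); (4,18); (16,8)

The pattern is that an item is 'Accepted' exactly when: first > second AND sum ≥ 17.
(2,9) → 2 < 9, 2+9 = 11 → Rejected.
(11,20) → 11 < 20, 11+20 = 31 → Rejected.
(4,18) → 4 < 18, 4+18 = 22 → Rejected.
(16,8) → 16 > 8, 16+8 = 24 → Accepted.

Rejected, Rejected, Rejected, Accepted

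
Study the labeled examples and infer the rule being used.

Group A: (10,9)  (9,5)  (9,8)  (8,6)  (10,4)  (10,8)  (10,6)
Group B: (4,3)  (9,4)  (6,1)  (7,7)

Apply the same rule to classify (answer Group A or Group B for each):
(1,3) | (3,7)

Group B, Group B

Every 'Group A' example satisfies: first > second AND sum ≥ 14. None of the 'Group B' examples do.
(1,3) → 1 < 3, 1+3 = 4 → Group B. (3,7) → 3 < 7, 3+7 = 10 → Group B.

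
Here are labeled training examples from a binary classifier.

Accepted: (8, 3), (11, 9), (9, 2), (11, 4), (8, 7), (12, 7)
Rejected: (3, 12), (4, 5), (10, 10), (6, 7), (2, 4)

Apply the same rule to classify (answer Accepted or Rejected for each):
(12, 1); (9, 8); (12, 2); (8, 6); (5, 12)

Accepted, Accepted, Accepted, Accepted, Rejected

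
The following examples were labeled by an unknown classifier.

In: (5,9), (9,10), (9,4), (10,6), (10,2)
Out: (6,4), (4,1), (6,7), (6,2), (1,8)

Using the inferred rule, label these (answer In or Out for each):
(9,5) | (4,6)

The common property of the 'In' items is: max ≥ 9. No 'Out' item has it.

In, Out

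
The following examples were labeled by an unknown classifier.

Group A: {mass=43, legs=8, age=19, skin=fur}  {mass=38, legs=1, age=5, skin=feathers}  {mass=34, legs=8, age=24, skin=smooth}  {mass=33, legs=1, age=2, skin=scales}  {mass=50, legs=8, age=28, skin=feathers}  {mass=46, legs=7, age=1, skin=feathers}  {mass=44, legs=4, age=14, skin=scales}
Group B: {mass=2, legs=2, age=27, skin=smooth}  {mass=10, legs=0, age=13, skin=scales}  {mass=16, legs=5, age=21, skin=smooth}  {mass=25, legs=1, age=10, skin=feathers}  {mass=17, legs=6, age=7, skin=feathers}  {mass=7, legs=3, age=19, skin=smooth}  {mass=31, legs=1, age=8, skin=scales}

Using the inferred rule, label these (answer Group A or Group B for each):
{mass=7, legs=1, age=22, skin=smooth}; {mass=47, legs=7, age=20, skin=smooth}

Group B, Group A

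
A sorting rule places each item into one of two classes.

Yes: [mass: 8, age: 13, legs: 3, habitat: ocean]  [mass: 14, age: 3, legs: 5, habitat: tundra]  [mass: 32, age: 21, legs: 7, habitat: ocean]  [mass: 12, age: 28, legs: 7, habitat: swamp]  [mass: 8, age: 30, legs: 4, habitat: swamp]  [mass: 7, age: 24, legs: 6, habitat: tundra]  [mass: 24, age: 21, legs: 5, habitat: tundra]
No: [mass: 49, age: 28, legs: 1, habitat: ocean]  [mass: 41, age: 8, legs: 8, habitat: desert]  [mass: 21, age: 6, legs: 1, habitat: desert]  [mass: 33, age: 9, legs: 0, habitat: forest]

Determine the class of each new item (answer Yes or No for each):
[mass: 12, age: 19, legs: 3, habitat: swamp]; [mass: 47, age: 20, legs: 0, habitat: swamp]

Yes, No

Rule: legs ≥ 3 AND legs ≤ 7. This holds for each 'Yes' example and fails for each 'No' one.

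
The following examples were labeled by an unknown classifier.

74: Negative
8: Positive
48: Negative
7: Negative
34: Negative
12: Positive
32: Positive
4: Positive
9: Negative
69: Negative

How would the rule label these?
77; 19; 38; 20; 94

Negative, Negative, Negative, Positive, Negative

The rule appears to be: even AND at most 32.
77: 77 is odd, 77 > 32 — doesn't qualify, so Negative.
19: 19 is odd, 19 ≤ 32 — doesn't qualify, so Negative.
38: 38 is even, 38 > 32 — doesn't qualify, so Negative.
20: 20 is even, 20 ≤ 32 — meets the rule, so Positive.
94: 94 is even, 94 > 32 — doesn't qualify, so Negative.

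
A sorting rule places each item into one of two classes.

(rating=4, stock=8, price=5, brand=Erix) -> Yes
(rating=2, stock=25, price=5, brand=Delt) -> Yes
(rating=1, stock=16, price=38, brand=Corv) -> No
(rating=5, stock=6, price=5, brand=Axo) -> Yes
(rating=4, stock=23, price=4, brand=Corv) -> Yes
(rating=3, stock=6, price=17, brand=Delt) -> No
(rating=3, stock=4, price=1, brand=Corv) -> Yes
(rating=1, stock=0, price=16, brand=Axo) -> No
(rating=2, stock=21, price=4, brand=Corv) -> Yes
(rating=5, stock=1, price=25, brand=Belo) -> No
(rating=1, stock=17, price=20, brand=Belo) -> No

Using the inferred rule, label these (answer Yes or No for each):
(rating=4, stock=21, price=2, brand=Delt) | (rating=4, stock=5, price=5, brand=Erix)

Yes, Yes

Rule: price ≤ 5. This holds for each 'Yes' example and fails for each 'No' one.
(rating=4, stock=21, price=2, brand=Delt): Yes (price = 2).
(rating=4, stock=5, price=5, brand=Erix): Yes (price = 5).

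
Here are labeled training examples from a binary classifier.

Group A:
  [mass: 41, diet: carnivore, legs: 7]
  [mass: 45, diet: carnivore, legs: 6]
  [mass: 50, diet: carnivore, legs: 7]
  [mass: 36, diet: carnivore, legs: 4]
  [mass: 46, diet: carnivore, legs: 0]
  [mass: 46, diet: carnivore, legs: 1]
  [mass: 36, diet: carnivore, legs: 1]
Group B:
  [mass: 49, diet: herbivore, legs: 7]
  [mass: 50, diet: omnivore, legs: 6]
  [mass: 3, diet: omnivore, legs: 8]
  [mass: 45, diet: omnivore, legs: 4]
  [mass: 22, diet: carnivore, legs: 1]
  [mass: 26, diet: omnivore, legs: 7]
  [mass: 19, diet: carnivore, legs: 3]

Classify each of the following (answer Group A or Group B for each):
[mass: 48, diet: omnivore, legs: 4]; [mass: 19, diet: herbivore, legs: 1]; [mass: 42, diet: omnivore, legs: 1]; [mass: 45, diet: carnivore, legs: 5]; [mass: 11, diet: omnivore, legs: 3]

Group B, Group B, Group B, Group A, Group B

The distinguishing property — diet is carnivore AND mass ≥ 26 — holds for all the 'Group A' cases and none of the 'Group B' cases.
[mass: 48, diet: omnivore, legs: 4] → diet is omnivore, mass = 48 → Group B. [mass: 19, diet: herbivore, legs: 1] → diet is herbivore, mass = 19 → Group B. [mass: 42, diet: omnivore, legs: 1] → diet is omnivore, mass = 42 → Group B. [mass: 45, diet: carnivore, legs: 5] → diet is carnivore, mass = 45 → Group A. [mass: 11, diet: omnivore, legs: 3] → diet is omnivore, mass = 11 → Group B.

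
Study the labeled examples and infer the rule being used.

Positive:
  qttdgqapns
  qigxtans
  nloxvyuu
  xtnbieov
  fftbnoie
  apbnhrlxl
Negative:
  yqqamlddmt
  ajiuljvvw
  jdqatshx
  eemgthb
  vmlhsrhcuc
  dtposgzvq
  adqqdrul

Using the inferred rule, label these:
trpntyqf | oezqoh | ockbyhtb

Every 'Positive' example satisfies: contains 'n'. None of the 'Negative' examples do.
trpntyqf: has 'n' — has this property, so Positive.
oezqoh: no 'n' — doesn't qualify, so Negative.
ockbyhtb: no 'n' — doesn't qualify, so Negative.

Positive, Negative, Negative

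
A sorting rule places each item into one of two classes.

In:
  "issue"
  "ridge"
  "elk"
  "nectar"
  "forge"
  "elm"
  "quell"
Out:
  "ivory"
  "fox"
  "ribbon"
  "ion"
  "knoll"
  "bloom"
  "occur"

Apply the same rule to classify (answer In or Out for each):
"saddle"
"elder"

The simplest hypothesis consistent with all the labels is: contains 'e'.
In: "saddle", since has 'e'.
In: "elder", since has 'e'.

In, In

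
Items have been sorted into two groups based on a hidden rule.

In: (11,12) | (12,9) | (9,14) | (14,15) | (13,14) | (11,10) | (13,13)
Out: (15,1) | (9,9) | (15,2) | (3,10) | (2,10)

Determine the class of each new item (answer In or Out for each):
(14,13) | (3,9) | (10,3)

In, Out, Out

The rule appears to be: sum ≥ 21.
(14,13): 14+13 = 27 — qualifies, so In. (3,9): 3+9 = 12 — fails this test, so Out. (10,3): 10+3 = 13 — fails this test, so Out.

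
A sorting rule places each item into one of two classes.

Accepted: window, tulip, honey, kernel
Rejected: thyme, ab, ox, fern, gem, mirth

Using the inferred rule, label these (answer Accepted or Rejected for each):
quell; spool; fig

Accepted, Accepted, Rejected

'Accepted' ⟺ has ≥ 2 vowels.
quell: Accepted (2 vowels). spool: Accepted (2 vowels). fig: Rejected (1 vowel).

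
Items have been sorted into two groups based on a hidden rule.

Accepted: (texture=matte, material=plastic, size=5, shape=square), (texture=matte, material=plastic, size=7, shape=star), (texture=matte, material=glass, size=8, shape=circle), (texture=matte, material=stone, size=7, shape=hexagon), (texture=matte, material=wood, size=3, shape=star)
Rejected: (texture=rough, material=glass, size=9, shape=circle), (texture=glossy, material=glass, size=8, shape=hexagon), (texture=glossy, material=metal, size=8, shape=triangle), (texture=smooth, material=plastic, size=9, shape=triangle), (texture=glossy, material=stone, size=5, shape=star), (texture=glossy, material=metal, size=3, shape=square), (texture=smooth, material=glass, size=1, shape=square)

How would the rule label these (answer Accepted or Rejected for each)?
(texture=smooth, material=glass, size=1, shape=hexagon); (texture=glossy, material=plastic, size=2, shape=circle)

Rejected, Rejected

All 'Accepted' examples share one property — texture is matte — and every 'Rejected' example lacks it.
(texture=smooth, material=glass, size=1, shape=hexagon) → texture is smooth → Rejected.
(texture=glossy, material=plastic, size=2, shape=circle) → texture is glossy → Rejected.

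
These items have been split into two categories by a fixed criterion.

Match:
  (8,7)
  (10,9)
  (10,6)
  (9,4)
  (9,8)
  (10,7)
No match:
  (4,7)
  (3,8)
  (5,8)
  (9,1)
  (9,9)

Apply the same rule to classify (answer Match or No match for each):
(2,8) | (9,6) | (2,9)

Rule: first > second AND sum ≥ 11. This holds for each 'Match' example and fails for each 'No match' one.
(2,8): 2 < 8, 2+8 = 10, doesn't qualify → No match. (9,6): 9 > 6, 9+6 = 15, matches → Match. (2,9): 2 < 9, 2+9 = 11, doesn't qualify → No match.

No match, Match, No match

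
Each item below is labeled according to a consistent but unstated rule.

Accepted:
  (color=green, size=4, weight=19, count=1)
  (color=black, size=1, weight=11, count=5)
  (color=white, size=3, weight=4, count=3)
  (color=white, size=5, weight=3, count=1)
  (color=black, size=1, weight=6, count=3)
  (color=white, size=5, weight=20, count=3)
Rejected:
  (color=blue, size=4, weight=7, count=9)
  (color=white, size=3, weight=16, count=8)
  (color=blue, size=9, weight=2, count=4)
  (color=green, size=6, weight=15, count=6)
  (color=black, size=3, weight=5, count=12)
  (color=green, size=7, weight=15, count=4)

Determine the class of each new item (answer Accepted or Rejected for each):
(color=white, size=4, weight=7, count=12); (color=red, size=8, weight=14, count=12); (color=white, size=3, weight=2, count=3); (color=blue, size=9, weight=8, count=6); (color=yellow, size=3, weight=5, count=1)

Rejected, Rejected, Accepted, Rejected, Accepted

The classifier is using: count ≤ 5 AND size ≤ 5.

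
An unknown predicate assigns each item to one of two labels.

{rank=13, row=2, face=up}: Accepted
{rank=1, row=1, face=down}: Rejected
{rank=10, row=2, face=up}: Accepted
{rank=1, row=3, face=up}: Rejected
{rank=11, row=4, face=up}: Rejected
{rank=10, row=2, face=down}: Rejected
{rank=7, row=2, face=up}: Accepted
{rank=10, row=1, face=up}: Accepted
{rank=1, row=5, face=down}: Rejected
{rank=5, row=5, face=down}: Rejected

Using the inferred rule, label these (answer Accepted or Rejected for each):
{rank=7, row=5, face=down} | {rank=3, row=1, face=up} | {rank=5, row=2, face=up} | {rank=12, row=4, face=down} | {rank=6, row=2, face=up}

Rejected, Accepted, Accepted, Rejected, Accepted

The simplest hypothesis consistent with all the labels is: face is up AND row ≤ 2.
Rejected: {rank=7, row=5, face=down}, since face is down, row = 5. Accepted: {rank=3, row=1, face=up}, since face is up, row = 1. Accepted: {rank=5, row=2, face=up}, since face is up, row = 2. Rejected: {rank=12, row=4, face=down}, since face is down, row = 4. Accepted: {rank=6, row=2, face=up}, since face is up, row = 2.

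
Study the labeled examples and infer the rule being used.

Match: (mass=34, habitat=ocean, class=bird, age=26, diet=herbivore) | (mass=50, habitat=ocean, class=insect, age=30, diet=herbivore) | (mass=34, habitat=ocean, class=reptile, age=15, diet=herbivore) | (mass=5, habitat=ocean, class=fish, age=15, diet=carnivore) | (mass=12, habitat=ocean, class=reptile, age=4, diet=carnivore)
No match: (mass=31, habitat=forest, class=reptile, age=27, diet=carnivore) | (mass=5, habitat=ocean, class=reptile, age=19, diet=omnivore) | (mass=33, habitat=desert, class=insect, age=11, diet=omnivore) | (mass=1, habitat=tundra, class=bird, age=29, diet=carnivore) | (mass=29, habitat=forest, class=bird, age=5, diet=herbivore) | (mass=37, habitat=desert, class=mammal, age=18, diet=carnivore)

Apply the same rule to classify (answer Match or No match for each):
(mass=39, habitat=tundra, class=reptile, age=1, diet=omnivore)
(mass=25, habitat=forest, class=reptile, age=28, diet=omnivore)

No match, No match

The common property of the 'Match' items is: habitat is ocean AND age ≠ 19. No 'No match' item has it.
(mass=39, habitat=tundra, class=reptile, age=1, diet=omnivore) → habitat is tundra, age = 1 → No match. (mass=25, habitat=forest, class=reptile, age=28, diet=omnivore) → habitat is forest, age = 28 → No match.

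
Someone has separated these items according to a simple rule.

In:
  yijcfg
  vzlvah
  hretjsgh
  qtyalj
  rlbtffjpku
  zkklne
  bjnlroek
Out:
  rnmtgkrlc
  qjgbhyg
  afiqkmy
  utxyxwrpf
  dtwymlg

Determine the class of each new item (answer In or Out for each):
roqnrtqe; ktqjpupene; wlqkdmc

In, In, Out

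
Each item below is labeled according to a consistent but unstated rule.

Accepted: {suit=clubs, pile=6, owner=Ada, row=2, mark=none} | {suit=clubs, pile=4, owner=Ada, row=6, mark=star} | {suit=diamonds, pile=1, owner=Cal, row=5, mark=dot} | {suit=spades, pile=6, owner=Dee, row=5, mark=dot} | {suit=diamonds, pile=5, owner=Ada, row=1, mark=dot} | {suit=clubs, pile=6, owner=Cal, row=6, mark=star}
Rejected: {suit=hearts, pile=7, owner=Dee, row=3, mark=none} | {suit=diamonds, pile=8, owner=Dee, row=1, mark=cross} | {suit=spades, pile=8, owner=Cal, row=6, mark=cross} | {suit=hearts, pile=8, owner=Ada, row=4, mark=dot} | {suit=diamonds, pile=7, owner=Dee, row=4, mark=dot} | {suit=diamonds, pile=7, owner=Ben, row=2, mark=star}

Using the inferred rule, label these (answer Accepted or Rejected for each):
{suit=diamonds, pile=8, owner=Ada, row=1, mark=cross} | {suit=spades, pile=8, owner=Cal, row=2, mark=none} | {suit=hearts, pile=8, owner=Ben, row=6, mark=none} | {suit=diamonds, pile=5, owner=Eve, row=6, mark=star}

The pattern is that an item is 'Accepted' exactly when: pile ≤ 6.
Rejected: {suit=diamonds, pile=8, owner=Ada, row=1, mark=cross}, since pile = 8.
Rejected: {suit=spades, pile=8, owner=Cal, row=2, mark=none}, since pile = 8.
Rejected: {suit=hearts, pile=8, owner=Ben, row=6, mark=none}, since pile = 8.
Accepted: {suit=diamonds, pile=5, owner=Eve, row=6, mark=star}, since pile = 5.

Rejected, Rejected, Rejected, Accepted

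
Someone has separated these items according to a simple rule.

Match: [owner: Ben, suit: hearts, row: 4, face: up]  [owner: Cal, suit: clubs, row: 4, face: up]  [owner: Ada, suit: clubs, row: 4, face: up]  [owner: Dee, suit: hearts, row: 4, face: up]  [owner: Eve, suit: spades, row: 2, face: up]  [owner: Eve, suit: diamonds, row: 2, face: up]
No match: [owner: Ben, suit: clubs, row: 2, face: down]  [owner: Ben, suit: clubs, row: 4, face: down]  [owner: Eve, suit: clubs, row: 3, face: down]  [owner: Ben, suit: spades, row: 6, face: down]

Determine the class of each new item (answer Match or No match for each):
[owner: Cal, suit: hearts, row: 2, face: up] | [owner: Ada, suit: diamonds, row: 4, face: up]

Match, Match

Comparing the two groups points to one rule — face is up.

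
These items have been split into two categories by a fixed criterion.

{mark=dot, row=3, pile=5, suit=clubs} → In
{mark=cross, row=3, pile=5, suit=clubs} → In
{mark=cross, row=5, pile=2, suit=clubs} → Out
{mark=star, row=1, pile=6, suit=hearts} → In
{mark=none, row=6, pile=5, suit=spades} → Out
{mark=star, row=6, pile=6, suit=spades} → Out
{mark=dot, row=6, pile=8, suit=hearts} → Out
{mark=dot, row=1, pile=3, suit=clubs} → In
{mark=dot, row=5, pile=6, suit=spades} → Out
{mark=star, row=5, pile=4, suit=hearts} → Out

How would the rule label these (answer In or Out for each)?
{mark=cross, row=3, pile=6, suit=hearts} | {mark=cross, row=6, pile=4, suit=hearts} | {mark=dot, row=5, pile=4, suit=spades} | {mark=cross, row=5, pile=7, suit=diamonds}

In, Out, Out, Out

Every 'In' example satisfies: row ≤ 3. None of the 'Out' examples do.
{mark=cross, row=3, pile=6, suit=hearts} — row = 3, hence In. {mark=cross, row=6, pile=4, suit=hearts} — row = 6, hence Out. {mark=dot, row=5, pile=4, suit=spades} — row = 5, hence Out. {mark=cross, row=5, pile=7, suit=diamonds} — row = 5, hence Out.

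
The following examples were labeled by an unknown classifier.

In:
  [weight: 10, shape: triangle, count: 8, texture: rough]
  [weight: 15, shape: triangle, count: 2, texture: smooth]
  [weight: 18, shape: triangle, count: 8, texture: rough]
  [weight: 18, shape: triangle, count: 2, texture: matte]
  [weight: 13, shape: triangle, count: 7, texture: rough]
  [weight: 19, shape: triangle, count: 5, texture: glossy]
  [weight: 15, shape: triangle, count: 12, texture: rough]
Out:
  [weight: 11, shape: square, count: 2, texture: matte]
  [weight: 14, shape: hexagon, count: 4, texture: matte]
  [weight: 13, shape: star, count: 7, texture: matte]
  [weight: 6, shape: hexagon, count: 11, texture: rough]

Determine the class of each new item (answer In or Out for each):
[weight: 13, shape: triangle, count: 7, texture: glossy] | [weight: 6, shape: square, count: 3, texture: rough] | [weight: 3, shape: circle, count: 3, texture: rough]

In, Out, Out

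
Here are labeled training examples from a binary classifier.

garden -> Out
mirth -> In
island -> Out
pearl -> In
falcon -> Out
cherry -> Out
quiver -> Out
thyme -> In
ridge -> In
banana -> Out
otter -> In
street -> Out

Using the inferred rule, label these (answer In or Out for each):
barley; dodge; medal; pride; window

A rule that fits every label: odd length — true of each 'In' example, false of each 'Out' one.

Out, In, In, In, Out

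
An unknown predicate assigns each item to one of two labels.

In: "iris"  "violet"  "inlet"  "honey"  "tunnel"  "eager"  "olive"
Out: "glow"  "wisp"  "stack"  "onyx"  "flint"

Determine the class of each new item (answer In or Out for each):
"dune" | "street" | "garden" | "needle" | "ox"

The common property of the 'In' items is: has ≥ 2 vowels. No 'Out' item has it.
"dune" → 2 vowels → In. "street" → 2 vowels → In. "garden" → 2 vowels → In. "needle" → 3 vowels → In. "ox" → 1 vowel → Out.

In, In, In, In, Out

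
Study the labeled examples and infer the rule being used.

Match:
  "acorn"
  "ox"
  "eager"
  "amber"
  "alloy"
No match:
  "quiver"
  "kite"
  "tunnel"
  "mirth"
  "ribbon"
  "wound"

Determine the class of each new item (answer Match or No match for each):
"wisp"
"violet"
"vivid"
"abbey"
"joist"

The rule appears to be: starts with a vowel.
"wisp": No match (starts with 'w').
"violet": No match (starts with 'v').
"vivid": No match (starts with 'v').
"abbey": Match (starts with 'a').
"joist": No match (starts with 'j').

No match, No match, No match, Match, No match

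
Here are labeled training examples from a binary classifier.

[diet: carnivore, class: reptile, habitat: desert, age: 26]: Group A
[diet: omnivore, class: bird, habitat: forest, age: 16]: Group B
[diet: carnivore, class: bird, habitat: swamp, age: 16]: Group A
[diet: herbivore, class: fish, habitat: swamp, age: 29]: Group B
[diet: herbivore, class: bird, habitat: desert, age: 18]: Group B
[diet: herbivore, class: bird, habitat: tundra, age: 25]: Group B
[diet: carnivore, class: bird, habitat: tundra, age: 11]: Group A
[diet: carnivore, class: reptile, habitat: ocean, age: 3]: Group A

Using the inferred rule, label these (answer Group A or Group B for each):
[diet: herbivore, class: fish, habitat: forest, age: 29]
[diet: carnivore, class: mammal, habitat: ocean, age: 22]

Group B, Group A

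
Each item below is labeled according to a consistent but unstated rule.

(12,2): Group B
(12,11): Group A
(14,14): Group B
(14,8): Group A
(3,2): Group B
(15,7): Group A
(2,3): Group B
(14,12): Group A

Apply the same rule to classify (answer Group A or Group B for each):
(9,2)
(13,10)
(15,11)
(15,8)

The rule appears to be: first > second AND sum ≥ 22.
(9,2) → 9 > 2, 9+2 = 11 → Group B.
(13,10) → 13 > 10, 13+10 = 23 → Group A.
(15,11) → 15 > 11, 15+11 = 26 → Group A.
(15,8) → 15 > 8, 15+8 = 23 → Group A.

Group B, Group A, Group A, Group A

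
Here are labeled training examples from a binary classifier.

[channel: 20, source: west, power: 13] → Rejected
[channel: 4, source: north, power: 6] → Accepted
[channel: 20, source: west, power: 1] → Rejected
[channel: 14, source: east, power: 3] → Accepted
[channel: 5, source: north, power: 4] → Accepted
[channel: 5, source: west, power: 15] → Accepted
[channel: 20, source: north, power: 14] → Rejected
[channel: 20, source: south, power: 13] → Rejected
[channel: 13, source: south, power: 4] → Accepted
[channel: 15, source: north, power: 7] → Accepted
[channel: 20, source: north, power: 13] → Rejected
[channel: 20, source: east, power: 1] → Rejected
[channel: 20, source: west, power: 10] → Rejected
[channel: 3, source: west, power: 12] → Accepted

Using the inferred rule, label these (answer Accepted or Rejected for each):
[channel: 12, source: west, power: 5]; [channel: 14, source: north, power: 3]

Accepted, Accepted

The rule appears to be: channel ≤ 15.
[channel: 12, source: west, power: 5] — channel = 12, hence Accepted.
[channel: 14, source: north, power: 3] — channel = 14, hence Accepted.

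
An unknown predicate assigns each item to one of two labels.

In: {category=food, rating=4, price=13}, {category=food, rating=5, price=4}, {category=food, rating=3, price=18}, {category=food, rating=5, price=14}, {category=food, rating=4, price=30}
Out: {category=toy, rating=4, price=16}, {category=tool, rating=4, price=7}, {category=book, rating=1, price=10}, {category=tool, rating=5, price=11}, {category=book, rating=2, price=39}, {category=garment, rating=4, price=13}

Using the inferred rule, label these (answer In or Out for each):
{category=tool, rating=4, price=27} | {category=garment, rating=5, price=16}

Out, Out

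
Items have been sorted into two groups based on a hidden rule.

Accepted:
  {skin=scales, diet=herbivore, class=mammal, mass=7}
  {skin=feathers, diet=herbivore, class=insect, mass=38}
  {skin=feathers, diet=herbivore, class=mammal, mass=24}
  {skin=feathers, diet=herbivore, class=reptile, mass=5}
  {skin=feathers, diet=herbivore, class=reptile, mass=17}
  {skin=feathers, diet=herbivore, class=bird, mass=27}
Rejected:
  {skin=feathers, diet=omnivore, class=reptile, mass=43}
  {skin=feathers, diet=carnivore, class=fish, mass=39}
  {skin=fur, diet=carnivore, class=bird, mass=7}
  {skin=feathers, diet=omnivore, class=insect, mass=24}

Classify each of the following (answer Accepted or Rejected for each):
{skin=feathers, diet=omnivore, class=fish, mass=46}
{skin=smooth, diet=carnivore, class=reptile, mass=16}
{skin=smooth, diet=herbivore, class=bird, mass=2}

The rule appears to be: diet is herbivore.
Rejected: {skin=feathers, diet=omnivore, class=fish, mass=46}, since diet is omnivore.
Rejected: {skin=smooth, diet=carnivore, class=reptile, mass=16}, since diet is carnivore.
Accepted: {skin=smooth, diet=herbivore, class=bird, mass=2}, since diet is herbivore.

Rejected, Rejected, Accepted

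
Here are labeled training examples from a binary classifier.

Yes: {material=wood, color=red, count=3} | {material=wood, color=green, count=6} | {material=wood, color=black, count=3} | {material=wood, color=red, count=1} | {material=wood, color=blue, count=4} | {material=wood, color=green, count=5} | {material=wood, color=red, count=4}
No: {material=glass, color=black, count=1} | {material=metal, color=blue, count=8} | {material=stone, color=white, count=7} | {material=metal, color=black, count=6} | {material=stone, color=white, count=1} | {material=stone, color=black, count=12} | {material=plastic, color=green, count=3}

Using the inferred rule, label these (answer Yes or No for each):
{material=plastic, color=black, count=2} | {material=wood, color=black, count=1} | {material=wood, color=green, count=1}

The distinguishing property — material is wood — holds for all the 'Yes' cases and none of the 'No' cases.
{material=plastic, color=black, count=2} → material is plastic → No. {material=wood, color=black, count=1} → material is wood → Yes. {material=wood, color=green, count=1} → material is wood → Yes.

No, Yes, Yes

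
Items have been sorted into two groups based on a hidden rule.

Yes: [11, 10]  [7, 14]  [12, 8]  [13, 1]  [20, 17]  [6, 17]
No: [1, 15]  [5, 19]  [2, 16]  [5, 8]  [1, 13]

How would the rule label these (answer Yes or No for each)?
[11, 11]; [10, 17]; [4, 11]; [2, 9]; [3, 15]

'Yes' ⟺ first ≥ 6.
[11, 11]: first 11, satisfies this → Yes.
[10, 17]: first 10, satisfies this → Yes.
[4, 11]: first 4, doesn't match → No.
[2, 9]: first 2, doesn't match → No.
[3, 15]: first 3, doesn't match → No.

Yes, Yes, No, No, No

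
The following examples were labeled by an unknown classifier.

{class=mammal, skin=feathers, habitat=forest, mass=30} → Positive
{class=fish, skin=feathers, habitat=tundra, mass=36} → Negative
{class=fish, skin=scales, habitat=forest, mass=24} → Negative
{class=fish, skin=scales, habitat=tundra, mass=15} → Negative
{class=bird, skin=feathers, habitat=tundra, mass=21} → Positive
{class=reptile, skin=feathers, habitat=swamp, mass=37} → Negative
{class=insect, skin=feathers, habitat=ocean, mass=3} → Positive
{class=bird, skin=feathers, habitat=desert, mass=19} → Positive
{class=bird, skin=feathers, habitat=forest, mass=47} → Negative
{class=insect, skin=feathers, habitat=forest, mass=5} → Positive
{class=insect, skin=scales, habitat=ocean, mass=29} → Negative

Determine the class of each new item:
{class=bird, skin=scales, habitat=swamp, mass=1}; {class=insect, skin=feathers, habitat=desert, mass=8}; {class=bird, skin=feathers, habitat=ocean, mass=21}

Negative, Positive, Positive

The distinguishing property — skin is feathers AND mass ≤ 30 — holds for all the 'Positive' cases and none of the 'Negative' cases.
{class=bird, skin=scales, habitat=swamp, mass=1} — skin is scales, mass = 1, hence Negative.
{class=insect, skin=feathers, habitat=desert, mass=8} — skin is feathers, mass = 8, hence Positive.
{class=bird, skin=feathers, habitat=ocean, mass=21} — skin is feathers, mass = 21, hence Positive.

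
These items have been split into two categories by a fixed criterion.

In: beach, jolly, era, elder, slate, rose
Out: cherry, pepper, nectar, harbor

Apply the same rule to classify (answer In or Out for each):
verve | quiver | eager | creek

In, Out, In, In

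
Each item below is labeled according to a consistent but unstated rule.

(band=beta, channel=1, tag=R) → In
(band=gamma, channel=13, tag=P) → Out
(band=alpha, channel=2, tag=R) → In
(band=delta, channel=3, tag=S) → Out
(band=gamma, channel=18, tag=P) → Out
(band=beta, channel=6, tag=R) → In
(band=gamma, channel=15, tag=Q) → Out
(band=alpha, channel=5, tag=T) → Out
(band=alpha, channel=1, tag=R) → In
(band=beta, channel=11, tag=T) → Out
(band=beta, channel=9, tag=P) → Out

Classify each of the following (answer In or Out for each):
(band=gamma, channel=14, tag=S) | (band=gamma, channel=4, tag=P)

Looking at the examples, the only property every 'In' case has and every 'Out' case lacks is: tag is R.
(band=gamma, channel=14, tag=S) → tag is S → Out. (band=gamma, channel=4, tag=P) → tag is P → Out.

Out, Out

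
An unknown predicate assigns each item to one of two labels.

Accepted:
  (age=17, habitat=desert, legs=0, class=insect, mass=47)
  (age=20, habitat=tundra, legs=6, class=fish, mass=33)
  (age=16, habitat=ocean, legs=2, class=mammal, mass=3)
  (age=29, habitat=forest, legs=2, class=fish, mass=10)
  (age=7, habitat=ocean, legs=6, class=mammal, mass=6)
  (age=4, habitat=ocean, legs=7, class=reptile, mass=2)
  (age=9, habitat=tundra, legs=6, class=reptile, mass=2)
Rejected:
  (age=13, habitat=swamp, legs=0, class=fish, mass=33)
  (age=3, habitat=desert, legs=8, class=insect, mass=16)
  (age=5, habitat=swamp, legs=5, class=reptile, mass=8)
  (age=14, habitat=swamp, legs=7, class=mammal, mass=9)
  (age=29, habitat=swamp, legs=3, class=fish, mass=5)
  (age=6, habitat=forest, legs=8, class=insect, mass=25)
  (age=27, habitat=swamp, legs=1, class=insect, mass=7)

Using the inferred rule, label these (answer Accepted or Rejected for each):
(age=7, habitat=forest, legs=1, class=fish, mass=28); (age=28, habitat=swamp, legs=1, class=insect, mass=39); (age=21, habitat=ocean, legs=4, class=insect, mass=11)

The rule appears to be: habitat is not swamp AND legs ≤ 7.

Accepted, Rejected, Accepted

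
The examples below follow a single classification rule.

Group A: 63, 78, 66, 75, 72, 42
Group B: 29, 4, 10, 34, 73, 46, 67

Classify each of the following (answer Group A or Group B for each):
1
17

Group B, Group B

Comparing the two groups points to one rule — multiple of 3.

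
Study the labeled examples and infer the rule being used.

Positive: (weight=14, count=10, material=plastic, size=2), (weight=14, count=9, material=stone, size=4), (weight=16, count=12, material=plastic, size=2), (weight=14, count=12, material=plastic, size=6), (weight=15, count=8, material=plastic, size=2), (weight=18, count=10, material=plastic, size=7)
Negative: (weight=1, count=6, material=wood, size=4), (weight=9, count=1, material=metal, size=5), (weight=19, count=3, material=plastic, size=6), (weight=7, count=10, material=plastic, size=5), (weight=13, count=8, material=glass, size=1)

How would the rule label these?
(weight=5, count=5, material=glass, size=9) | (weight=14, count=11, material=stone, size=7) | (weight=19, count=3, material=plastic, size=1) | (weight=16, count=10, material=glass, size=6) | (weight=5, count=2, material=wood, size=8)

Negative, Positive, Negative, Positive, Negative

A rule that fits every label: count ≥ 6 AND weight ≥ 14 — true of each 'Positive' example, false of each 'Negative' one.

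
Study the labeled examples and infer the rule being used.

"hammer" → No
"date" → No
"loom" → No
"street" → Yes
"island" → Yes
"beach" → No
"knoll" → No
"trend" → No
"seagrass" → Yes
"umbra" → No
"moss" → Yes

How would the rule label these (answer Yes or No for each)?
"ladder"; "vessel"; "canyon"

A rule that fits every label: contains 's' — true of each 'Yes' example, false of each 'No' one.
"ladder" → no 's' → No. "vessel" → has 's' → Yes. "canyon" → no 's' → No.

No, Yes, No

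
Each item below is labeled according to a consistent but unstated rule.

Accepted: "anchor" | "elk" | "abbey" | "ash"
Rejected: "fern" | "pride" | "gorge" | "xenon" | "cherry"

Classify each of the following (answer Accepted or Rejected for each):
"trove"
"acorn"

Rejected, Accepted

The distinguishing property — starts with a vowel — holds for all the 'Accepted' cases and none of the 'Rejected' cases.
"trove": Rejected (starts with 't').
"acorn": Accepted (starts with 'a').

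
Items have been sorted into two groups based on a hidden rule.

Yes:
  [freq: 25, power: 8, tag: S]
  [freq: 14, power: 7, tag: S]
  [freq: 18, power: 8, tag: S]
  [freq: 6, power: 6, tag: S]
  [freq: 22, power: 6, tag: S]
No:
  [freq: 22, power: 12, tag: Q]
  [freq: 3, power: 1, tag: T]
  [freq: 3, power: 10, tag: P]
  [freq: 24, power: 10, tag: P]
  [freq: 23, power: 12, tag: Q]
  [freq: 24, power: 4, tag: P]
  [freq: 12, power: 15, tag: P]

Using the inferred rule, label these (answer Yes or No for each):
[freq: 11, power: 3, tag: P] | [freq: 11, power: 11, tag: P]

One predicate separates the groups cleanly: tag is S.

No, No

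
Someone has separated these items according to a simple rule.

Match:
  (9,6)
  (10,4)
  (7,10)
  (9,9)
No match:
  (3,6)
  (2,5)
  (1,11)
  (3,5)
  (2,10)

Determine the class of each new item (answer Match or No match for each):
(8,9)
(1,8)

Match, No match

All 'Match' examples share one property — sum ≥ 14 — and every 'No match' example lacks it.
(8,9) → 8+9 = 17 → Match.
(1,8) → 1+8 = 9 → No match.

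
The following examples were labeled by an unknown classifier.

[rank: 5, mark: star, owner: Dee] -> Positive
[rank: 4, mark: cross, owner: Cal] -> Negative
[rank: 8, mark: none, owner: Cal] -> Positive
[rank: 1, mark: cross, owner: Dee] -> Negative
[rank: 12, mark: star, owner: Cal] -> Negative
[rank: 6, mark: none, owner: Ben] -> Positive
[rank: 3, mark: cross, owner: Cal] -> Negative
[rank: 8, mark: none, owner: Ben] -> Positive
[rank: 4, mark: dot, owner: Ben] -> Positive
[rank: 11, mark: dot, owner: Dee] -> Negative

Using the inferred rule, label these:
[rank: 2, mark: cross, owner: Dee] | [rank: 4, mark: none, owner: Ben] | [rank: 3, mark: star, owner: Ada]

Negative, Positive, Positive

The rule appears to be: mark is not cross AND rank ≤ 8.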